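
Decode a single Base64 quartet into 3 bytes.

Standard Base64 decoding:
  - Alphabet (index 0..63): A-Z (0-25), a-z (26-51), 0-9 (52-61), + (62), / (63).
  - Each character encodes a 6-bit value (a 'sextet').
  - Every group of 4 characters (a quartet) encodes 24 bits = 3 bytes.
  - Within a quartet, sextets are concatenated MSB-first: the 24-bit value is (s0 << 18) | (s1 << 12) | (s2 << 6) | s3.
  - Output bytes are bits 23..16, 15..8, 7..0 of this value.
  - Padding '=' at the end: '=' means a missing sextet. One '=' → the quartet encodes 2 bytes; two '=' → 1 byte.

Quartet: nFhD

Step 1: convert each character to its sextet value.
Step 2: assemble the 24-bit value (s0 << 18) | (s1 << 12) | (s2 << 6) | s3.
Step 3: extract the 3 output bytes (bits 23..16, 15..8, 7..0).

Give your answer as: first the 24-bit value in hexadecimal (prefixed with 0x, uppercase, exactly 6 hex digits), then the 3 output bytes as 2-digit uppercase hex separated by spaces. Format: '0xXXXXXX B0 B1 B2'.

Sextets: n=39, F=5, h=33, D=3
24-bit: (39<<18) | (5<<12) | (33<<6) | 3
      = 0x9C0000 | 0x005000 | 0x000840 | 0x000003
      = 0x9C5843
Bytes: (v>>16)&0xFF=9C, (v>>8)&0xFF=58, v&0xFF=43

Answer: 0x9C5843 9C 58 43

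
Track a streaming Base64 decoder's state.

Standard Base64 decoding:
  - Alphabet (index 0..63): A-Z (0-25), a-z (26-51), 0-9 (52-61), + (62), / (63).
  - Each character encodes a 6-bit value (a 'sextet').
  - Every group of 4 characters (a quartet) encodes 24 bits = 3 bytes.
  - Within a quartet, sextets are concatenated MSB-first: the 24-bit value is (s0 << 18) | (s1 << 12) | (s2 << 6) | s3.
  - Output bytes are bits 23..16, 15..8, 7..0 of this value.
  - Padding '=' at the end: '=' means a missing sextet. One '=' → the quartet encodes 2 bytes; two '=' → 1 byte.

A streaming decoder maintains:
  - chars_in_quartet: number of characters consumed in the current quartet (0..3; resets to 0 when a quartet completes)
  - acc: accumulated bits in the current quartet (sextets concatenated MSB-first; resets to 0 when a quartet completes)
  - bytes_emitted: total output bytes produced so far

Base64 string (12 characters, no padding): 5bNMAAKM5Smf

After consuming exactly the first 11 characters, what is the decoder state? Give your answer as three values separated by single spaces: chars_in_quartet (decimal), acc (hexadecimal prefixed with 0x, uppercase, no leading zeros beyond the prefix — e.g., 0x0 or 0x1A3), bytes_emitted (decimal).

After char 0 ('5'=57): chars_in_quartet=1 acc=0x39 bytes_emitted=0
After char 1 ('b'=27): chars_in_quartet=2 acc=0xE5B bytes_emitted=0
After char 2 ('N'=13): chars_in_quartet=3 acc=0x396CD bytes_emitted=0
After char 3 ('M'=12): chars_in_quartet=4 acc=0xE5B34C -> emit E5 B3 4C, reset; bytes_emitted=3
After char 4 ('A'=0): chars_in_quartet=1 acc=0x0 bytes_emitted=3
After char 5 ('A'=0): chars_in_quartet=2 acc=0x0 bytes_emitted=3
After char 6 ('K'=10): chars_in_quartet=3 acc=0xA bytes_emitted=3
After char 7 ('M'=12): chars_in_quartet=4 acc=0x28C -> emit 00 02 8C, reset; bytes_emitted=6
After char 8 ('5'=57): chars_in_quartet=1 acc=0x39 bytes_emitted=6
After char 9 ('S'=18): chars_in_quartet=2 acc=0xE52 bytes_emitted=6
After char 10 ('m'=38): chars_in_quartet=3 acc=0x394A6 bytes_emitted=6

Answer: 3 0x394A6 6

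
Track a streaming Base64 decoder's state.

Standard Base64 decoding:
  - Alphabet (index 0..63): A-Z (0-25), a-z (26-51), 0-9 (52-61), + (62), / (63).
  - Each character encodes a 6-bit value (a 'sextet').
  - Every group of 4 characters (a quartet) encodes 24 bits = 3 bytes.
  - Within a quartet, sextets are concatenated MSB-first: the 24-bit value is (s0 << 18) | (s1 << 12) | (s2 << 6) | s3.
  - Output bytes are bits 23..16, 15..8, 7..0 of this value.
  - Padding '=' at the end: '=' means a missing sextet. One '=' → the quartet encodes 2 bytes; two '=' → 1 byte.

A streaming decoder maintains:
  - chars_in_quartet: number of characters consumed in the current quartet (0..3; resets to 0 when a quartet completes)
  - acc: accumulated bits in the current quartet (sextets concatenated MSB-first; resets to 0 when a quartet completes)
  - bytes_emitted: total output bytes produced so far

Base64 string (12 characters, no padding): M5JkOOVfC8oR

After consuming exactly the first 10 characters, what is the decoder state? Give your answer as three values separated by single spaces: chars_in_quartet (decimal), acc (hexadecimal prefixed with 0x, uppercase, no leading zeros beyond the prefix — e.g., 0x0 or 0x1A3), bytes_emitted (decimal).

Answer: 2 0xBC 6

Derivation:
After char 0 ('M'=12): chars_in_quartet=1 acc=0xC bytes_emitted=0
After char 1 ('5'=57): chars_in_quartet=2 acc=0x339 bytes_emitted=0
After char 2 ('J'=9): chars_in_quartet=3 acc=0xCE49 bytes_emitted=0
After char 3 ('k'=36): chars_in_quartet=4 acc=0x339264 -> emit 33 92 64, reset; bytes_emitted=3
After char 4 ('O'=14): chars_in_quartet=1 acc=0xE bytes_emitted=3
After char 5 ('O'=14): chars_in_quartet=2 acc=0x38E bytes_emitted=3
After char 6 ('V'=21): chars_in_quartet=3 acc=0xE395 bytes_emitted=3
After char 7 ('f'=31): chars_in_quartet=4 acc=0x38E55F -> emit 38 E5 5F, reset; bytes_emitted=6
After char 8 ('C'=2): chars_in_quartet=1 acc=0x2 bytes_emitted=6
After char 9 ('8'=60): chars_in_quartet=2 acc=0xBC bytes_emitted=6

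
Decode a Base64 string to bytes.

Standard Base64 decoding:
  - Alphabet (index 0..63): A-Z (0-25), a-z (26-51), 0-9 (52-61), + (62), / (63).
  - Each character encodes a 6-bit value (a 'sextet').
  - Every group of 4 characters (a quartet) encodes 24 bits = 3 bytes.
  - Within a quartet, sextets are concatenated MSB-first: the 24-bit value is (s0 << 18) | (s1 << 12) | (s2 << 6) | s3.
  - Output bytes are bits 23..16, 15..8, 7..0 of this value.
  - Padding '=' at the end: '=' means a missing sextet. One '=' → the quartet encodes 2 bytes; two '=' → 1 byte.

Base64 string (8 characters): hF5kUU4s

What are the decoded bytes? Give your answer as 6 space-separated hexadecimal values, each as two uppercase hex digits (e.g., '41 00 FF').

After char 0 ('h'=33): chars_in_quartet=1 acc=0x21 bytes_emitted=0
After char 1 ('F'=5): chars_in_quartet=2 acc=0x845 bytes_emitted=0
After char 2 ('5'=57): chars_in_quartet=3 acc=0x21179 bytes_emitted=0
After char 3 ('k'=36): chars_in_quartet=4 acc=0x845E64 -> emit 84 5E 64, reset; bytes_emitted=3
After char 4 ('U'=20): chars_in_quartet=1 acc=0x14 bytes_emitted=3
After char 5 ('U'=20): chars_in_quartet=2 acc=0x514 bytes_emitted=3
After char 6 ('4'=56): chars_in_quartet=3 acc=0x14538 bytes_emitted=3
After char 7 ('s'=44): chars_in_quartet=4 acc=0x514E2C -> emit 51 4E 2C, reset; bytes_emitted=6

Answer: 84 5E 64 51 4E 2C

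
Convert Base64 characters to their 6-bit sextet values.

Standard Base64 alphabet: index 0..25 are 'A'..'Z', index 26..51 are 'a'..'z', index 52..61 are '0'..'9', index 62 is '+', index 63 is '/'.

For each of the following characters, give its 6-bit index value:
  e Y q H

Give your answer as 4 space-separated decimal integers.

'e': a..z range, 26 + ord('e') − ord('a') = 30
'Y': A..Z range, ord('Y') − ord('A') = 24
'q': a..z range, 26 + ord('q') − ord('a') = 42
'H': A..Z range, ord('H') − ord('A') = 7

Answer: 30 24 42 7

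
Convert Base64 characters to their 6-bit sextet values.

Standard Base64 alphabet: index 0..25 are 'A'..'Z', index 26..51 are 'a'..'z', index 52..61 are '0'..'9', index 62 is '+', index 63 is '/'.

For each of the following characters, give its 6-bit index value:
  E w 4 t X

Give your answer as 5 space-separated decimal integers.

'E': A..Z range, ord('E') − ord('A') = 4
'w': a..z range, 26 + ord('w') − ord('a') = 48
'4': 0..9 range, 52 + ord('4') − ord('0') = 56
't': a..z range, 26 + ord('t') − ord('a') = 45
'X': A..Z range, ord('X') − ord('A') = 23

Answer: 4 48 56 45 23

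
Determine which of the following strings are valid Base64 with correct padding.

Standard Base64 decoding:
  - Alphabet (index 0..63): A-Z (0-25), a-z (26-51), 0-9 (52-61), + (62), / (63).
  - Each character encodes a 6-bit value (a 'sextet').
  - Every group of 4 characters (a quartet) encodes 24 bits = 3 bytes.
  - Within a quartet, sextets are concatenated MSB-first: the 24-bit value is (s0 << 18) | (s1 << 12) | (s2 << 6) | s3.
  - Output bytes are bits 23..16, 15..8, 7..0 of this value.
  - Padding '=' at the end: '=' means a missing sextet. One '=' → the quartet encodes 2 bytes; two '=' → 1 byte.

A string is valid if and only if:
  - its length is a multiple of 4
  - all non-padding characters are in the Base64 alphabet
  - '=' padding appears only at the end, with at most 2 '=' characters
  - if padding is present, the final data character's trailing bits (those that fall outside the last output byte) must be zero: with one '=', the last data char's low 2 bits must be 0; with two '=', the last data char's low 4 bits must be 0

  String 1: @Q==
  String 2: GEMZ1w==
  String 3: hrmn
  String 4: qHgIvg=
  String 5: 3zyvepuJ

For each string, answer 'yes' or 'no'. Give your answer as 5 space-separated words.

Answer: no yes yes no yes

Derivation:
String 1: '@Q==' → invalid (bad char(s): ['@'])
String 2: 'GEMZ1w==' → valid
String 3: 'hrmn' → valid
String 4: 'qHgIvg=' → invalid (len=7 not mult of 4)
String 5: '3zyvepuJ' → valid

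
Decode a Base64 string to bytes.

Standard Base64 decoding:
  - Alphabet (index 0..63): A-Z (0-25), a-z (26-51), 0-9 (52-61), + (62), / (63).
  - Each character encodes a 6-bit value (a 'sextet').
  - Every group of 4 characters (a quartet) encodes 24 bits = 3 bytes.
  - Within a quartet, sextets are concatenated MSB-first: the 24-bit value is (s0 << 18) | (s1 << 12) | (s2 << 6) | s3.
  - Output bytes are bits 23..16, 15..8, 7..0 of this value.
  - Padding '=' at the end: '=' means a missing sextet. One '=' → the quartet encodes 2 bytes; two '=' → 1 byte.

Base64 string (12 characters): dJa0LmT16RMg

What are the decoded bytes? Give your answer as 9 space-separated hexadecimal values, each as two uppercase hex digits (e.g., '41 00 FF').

Answer: 74 96 B4 2E 64 F5 E9 13 20

Derivation:
After char 0 ('d'=29): chars_in_quartet=1 acc=0x1D bytes_emitted=0
After char 1 ('J'=9): chars_in_quartet=2 acc=0x749 bytes_emitted=0
After char 2 ('a'=26): chars_in_quartet=3 acc=0x1D25A bytes_emitted=0
After char 3 ('0'=52): chars_in_quartet=4 acc=0x7496B4 -> emit 74 96 B4, reset; bytes_emitted=3
After char 4 ('L'=11): chars_in_quartet=1 acc=0xB bytes_emitted=3
After char 5 ('m'=38): chars_in_quartet=2 acc=0x2E6 bytes_emitted=3
After char 6 ('T'=19): chars_in_quartet=3 acc=0xB993 bytes_emitted=3
After char 7 ('1'=53): chars_in_quartet=4 acc=0x2E64F5 -> emit 2E 64 F5, reset; bytes_emitted=6
After char 8 ('6'=58): chars_in_quartet=1 acc=0x3A bytes_emitted=6
After char 9 ('R'=17): chars_in_quartet=2 acc=0xE91 bytes_emitted=6
After char 10 ('M'=12): chars_in_quartet=3 acc=0x3A44C bytes_emitted=6
After char 11 ('g'=32): chars_in_quartet=4 acc=0xE91320 -> emit E9 13 20, reset; bytes_emitted=9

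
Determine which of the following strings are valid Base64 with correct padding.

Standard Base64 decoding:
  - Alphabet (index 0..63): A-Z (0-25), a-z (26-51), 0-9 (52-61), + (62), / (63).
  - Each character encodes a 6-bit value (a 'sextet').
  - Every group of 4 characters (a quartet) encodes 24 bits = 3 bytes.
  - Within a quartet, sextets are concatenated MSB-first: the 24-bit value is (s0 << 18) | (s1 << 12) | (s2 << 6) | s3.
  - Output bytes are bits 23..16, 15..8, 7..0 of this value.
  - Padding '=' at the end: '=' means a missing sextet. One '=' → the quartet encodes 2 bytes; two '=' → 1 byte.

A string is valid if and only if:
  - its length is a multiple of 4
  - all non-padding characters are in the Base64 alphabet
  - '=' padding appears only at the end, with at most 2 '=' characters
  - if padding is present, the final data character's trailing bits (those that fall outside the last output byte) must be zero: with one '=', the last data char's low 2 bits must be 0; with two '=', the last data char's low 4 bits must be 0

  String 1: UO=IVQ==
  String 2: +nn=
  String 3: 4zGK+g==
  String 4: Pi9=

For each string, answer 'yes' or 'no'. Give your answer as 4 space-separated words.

String 1: 'UO=IVQ==' → invalid (bad char(s): ['=']; '=' in middle)
String 2: '+nn=' → invalid (bad trailing bits)
String 3: '4zGK+g==' → valid
String 4: 'Pi9=' → invalid (bad trailing bits)

Answer: no no yes no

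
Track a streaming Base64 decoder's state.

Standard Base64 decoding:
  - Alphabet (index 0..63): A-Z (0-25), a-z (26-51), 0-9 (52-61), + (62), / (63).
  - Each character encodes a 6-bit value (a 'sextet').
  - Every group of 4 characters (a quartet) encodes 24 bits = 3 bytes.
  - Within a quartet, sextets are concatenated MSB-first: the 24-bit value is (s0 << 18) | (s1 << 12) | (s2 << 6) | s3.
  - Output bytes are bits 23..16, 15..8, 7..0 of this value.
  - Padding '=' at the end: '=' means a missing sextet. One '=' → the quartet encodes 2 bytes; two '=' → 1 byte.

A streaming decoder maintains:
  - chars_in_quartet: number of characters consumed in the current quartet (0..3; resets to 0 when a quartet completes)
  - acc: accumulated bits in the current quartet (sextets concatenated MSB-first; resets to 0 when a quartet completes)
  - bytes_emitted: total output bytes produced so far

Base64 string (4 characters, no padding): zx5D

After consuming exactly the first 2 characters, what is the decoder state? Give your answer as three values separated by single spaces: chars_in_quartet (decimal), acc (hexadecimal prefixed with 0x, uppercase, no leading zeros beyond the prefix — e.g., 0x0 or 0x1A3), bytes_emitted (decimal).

Answer: 2 0xCF1 0

Derivation:
After char 0 ('z'=51): chars_in_quartet=1 acc=0x33 bytes_emitted=0
After char 1 ('x'=49): chars_in_quartet=2 acc=0xCF1 bytes_emitted=0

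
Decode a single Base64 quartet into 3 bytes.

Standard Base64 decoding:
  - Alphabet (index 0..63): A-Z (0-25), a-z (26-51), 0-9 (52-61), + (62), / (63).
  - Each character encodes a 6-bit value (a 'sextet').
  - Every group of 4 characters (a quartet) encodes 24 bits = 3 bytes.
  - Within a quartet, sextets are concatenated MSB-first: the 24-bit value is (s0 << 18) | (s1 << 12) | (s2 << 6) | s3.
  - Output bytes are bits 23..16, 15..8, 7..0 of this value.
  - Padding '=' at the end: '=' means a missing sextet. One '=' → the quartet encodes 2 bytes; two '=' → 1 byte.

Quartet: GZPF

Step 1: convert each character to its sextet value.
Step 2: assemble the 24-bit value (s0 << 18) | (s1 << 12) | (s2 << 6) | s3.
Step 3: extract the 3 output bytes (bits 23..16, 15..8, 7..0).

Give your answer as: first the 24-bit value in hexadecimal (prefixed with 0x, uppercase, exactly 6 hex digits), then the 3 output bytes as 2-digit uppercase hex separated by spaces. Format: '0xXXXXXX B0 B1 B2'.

Answer: 0x1993C5 19 93 C5

Derivation:
Sextets: G=6, Z=25, P=15, F=5
24-bit: (6<<18) | (25<<12) | (15<<6) | 5
      = 0x180000 | 0x019000 | 0x0003C0 | 0x000005
      = 0x1993C5
Bytes: (v>>16)&0xFF=19, (v>>8)&0xFF=93, v&0xFF=C5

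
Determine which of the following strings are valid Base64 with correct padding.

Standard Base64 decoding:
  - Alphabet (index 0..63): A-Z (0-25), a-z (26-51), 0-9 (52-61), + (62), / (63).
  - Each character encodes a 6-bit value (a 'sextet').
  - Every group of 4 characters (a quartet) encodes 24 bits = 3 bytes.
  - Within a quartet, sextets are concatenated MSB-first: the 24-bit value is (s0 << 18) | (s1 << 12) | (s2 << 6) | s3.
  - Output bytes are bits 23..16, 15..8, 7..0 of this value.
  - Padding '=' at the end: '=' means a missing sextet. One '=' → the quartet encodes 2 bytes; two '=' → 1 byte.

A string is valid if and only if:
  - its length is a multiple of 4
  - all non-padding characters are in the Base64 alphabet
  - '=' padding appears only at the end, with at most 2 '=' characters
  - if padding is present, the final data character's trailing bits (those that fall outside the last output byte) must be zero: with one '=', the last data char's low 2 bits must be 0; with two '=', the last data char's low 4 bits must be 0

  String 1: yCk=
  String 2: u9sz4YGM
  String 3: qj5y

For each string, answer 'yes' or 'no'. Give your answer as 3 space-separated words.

Answer: yes yes yes

Derivation:
String 1: 'yCk=' → valid
String 2: 'u9sz4YGM' → valid
String 3: 'qj5y' → valid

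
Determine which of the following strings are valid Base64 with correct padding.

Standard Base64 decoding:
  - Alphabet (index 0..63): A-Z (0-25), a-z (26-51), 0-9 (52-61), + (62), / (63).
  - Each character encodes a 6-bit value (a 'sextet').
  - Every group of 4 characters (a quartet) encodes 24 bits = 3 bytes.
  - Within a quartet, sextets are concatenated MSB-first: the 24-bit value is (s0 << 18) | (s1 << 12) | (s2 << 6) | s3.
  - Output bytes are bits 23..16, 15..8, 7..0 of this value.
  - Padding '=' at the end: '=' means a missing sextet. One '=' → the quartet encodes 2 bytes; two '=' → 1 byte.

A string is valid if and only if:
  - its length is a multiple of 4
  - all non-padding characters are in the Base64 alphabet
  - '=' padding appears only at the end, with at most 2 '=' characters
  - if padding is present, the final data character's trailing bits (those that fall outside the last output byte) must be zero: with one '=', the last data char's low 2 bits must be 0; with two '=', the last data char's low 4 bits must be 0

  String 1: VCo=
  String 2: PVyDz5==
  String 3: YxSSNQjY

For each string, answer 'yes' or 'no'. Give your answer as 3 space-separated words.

Answer: yes no yes

Derivation:
String 1: 'VCo=' → valid
String 2: 'PVyDz5==' → invalid (bad trailing bits)
String 3: 'YxSSNQjY' → valid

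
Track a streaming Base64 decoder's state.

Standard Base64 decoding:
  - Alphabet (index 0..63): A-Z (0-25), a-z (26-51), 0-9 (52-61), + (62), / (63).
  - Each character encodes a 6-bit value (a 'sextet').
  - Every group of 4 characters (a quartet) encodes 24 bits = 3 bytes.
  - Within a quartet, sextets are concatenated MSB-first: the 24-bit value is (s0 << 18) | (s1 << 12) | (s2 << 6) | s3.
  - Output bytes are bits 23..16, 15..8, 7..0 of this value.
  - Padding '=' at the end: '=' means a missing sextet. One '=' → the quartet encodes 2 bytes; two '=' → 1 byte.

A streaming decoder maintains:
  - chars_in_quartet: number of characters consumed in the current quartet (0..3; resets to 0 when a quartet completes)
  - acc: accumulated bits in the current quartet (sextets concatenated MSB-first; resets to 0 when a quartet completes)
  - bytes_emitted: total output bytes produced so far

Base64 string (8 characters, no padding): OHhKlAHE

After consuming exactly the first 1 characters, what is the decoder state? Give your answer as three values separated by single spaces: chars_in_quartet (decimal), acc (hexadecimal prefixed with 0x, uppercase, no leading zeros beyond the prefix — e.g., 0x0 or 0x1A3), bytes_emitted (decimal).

Answer: 1 0xE 0

Derivation:
After char 0 ('O'=14): chars_in_quartet=1 acc=0xE bytes_emitted=0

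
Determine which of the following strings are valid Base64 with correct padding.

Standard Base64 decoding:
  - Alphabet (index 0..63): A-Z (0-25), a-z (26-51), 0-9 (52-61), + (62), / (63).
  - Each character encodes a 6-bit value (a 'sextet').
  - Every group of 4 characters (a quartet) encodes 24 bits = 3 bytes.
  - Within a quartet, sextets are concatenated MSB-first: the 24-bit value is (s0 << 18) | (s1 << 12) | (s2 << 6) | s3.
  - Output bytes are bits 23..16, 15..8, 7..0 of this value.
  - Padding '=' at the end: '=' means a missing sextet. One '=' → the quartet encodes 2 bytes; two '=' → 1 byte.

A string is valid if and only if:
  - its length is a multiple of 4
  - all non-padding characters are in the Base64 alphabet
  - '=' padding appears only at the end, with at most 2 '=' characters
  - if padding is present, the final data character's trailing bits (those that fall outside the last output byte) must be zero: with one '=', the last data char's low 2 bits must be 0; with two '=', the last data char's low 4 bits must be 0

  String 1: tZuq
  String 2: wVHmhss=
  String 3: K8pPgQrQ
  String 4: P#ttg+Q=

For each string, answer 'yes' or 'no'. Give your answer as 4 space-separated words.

Answer: yes yes yes no

Derivation:
String 1: 'tZuq' → valid
String 2: 'wVHmhss=' → valid
String 3: 'K8pPgQrQ' → valid
String 4: 'P#ttg+Q=' → invalid (bad char(s): ['#'])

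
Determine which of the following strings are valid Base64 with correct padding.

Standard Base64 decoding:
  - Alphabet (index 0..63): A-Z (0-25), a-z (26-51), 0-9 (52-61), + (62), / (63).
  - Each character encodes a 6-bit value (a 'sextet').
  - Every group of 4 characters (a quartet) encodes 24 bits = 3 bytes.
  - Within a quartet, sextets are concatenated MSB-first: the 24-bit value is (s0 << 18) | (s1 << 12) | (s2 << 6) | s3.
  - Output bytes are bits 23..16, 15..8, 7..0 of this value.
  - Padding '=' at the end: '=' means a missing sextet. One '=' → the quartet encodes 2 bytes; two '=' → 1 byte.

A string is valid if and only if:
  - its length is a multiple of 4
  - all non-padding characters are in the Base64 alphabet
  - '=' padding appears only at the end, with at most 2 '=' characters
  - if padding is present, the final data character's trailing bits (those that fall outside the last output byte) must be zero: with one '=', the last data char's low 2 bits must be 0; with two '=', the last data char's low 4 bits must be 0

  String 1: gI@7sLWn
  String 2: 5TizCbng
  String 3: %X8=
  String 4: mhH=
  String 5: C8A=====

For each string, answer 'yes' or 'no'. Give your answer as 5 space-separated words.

Answer: no yes no no no

Derivation:
String 1: 'gI@7sLWn' → invalid (bad char(s): ['@'])
String 2: '5TizCbng' → valid
String 3: '%X8=' → invalid (bad char(s): ['%'])
String 4: 'mhH=' → invalid (bad trailing bits)
String 5: 'C8A=====' → invalid (5 pad chars (max 2))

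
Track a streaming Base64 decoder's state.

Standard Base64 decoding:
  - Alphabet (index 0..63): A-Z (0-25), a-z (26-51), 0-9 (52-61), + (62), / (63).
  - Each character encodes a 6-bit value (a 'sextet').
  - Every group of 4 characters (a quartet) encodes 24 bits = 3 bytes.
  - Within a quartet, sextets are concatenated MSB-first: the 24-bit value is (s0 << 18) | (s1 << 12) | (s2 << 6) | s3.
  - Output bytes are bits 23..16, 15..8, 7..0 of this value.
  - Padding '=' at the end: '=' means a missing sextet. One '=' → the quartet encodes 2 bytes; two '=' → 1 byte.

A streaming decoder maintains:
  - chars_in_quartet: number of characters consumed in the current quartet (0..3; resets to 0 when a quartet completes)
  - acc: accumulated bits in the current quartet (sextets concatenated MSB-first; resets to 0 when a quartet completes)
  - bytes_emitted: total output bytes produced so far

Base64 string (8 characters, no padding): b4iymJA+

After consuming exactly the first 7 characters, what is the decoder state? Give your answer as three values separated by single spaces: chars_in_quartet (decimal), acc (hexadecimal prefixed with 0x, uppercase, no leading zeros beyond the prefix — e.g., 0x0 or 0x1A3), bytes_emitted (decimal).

After char 0 ('b'=27): chars_in_quartet=1 acc=0x1B bytes_emitted=0
After char 1 ('4'=56): chars_in_quartet=2 acc=0x6F8 bytes_emitted=0
After char 2 ('i'=34): chars_in_quartet=3 acc=0x1BE22 bytes_emitted=0
After char 3 ('y'=50): chars_in_quartet=4 acc=0x6F88B2 -> emit 6F 88 B2, reset; bytes_emitted=3
After char 4 ('m'=38): chars_in_quartet=1 acc=0x26 bytes_emitted=3
After char 5 ('J'=9): chars_in_quartet=2 acc=0x989 bytes_emitted=3
After char 6 ('A'=0): chars_in_quartet=3 acc=0x26240 bytes_emitted=3

Answer: 3 0x26240 3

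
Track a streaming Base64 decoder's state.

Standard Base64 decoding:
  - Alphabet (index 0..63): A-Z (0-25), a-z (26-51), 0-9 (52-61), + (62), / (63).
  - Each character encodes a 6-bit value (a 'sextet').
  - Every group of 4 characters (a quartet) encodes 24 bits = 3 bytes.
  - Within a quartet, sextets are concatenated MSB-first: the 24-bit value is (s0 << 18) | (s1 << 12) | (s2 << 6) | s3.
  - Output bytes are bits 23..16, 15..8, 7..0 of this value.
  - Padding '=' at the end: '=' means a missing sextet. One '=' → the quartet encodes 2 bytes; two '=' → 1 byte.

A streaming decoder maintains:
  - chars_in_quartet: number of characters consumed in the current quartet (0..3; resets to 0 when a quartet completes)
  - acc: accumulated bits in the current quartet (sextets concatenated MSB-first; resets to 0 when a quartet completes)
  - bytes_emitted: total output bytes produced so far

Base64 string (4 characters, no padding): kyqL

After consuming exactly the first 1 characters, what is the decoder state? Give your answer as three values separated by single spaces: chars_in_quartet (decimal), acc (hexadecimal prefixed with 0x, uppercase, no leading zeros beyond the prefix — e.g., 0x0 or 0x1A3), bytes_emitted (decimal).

After char 0 ('k'=36): chars_in_quartet=1 acc=0x24 bytes_emitted=0

Answer: 1 0x24 0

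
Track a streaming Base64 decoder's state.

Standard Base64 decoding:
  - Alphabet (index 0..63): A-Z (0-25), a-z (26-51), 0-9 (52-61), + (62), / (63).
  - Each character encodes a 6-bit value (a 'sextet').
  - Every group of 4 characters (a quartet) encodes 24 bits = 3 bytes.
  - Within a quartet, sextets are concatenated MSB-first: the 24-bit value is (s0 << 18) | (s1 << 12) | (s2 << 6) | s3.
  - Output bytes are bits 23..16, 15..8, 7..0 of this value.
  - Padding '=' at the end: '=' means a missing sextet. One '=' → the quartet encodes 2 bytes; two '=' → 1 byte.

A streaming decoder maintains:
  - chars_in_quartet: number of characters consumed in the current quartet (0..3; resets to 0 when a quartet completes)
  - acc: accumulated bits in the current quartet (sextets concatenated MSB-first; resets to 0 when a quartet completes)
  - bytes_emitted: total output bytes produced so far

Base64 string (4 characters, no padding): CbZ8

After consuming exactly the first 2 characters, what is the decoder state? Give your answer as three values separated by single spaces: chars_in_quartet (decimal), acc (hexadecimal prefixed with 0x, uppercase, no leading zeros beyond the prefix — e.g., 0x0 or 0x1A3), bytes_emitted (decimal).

Answer: 2 0x9B 0

Derivation:
After char 0 ('C'=2): chars_in_quartet=1 acc=0x2 bytes_emitted=0
After char 1 ('b'=27): chars_in_quartet=2 acc=0x9B bytes_emitted=0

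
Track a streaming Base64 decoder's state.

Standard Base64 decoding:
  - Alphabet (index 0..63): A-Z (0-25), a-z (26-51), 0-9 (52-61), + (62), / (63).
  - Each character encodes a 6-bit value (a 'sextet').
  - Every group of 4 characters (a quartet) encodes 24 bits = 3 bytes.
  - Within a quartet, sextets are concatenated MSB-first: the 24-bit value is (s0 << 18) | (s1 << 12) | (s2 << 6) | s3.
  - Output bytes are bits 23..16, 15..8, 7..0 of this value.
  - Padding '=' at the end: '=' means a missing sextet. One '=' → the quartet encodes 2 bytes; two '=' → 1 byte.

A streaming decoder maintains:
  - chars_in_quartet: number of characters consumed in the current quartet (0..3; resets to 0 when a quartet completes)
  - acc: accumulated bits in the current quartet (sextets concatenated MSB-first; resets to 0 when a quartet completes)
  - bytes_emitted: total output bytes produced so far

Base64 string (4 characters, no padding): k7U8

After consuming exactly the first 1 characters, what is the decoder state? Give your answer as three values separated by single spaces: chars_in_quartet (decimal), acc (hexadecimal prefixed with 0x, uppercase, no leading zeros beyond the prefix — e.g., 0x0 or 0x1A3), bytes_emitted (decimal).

After char 0 ('k'=36): chars_in_quartet=1 acc=0x24 bytes_emitted=0

Answer: 1 0x24 0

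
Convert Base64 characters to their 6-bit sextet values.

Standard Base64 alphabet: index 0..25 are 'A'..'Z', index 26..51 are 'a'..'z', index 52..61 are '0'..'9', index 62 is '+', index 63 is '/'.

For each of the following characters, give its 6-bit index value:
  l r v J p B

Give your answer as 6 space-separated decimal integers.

'l': a..z range, 26 + ord('l') − ord('a') = 37
'r': a..z range, 26 + ord('r') − ord('a') = 43
'v': a..z range, 26 + ord('v') − ord('a') = 47
'J': A..Z range, ord('J') − ord('A') = 9
'p': a..z range, 26 + ord('p') − ord('a') = 41
'B': A..Z range, ord('B') − ord('A') = 1

Answer: 37 43 47 9 41 1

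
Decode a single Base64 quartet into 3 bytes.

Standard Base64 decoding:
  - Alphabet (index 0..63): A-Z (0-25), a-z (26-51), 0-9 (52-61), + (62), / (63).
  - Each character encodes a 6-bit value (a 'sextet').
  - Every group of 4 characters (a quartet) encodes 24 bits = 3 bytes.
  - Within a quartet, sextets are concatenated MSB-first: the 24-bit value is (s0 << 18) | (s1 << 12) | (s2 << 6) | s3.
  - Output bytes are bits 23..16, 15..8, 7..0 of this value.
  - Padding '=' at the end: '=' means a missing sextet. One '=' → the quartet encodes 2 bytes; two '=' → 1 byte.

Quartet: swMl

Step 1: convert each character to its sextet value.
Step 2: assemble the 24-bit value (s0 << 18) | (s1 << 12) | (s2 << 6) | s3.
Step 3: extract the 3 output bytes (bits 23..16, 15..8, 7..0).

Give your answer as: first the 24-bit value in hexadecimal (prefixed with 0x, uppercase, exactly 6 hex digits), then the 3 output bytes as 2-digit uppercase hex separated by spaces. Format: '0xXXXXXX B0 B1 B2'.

Sextets: s=44, w=48, M=12, l=37
24-bit: (44<<18) | (48<<12) | (12<<6) | 37
      = 0xB00000 | 0x030000 | 0x000300 | 0x000025
      = 0xB30325
Bytes: (v>>16)&0xFF=B3, (v>>8)&0xFF=03, v&0xFF=25

Answer: 0xB30325 B3 03 25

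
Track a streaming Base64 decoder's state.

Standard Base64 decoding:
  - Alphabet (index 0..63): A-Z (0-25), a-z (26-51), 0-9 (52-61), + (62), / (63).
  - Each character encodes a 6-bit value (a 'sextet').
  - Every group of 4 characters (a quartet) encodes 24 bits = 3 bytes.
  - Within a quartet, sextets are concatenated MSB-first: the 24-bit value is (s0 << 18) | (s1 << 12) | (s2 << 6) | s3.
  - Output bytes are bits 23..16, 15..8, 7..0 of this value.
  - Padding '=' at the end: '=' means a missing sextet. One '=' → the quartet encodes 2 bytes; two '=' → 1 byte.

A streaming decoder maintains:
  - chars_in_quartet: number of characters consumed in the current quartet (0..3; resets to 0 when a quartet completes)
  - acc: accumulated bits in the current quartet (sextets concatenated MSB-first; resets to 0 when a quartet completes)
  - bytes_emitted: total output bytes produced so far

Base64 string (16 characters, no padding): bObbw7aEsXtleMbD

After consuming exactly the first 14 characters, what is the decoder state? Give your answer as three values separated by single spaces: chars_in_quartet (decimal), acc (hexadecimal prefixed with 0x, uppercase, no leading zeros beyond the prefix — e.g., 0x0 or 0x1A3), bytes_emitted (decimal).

Answer: 2 0x78C 9

Derivation:
After char 0 ('b'=27): chars_in_quartet=1 acc=0x1B bytes_emitted=0
After char 1 ('O'=14): chars_in_quartet=2 acc=0x6CE bytes_emitted=0
After char 2 ('b'=27): chars_in_quartet=3 acc=0x1B39B bytes_emitted=0
After char 3 ('b'=27): chars_in_quartet=4 acc=0x6CE6DB -> emit 6C E6 DB, reset; bytes_emitted=3
After char 4 ('w'=48): chars_in_quartet=1 acc=0x30 bytes_emitted=3
After char 5 ('7'=59): chars_in_quartet=2 acc=0xC3B bytes_emitted=3
After char 6 ('a'=26): chars_in_quartet=3 acc=0x30EDA bytes_emitted=3
After char 7 ('E'=4): chars_in_quartet=4 acc=0xC3B684 -> emit C3 B6 84, reset; bytes_emitted=6
After char 8 ('s'=44): chars_in_quartet=1 acc=0x2C bytes_emitted=6
After char 9 ('X'=23): chars_in_quartet=2 acc=0xB17 bytes_emitted=6
After char 10 ('t'=45): chars_in_quartet=3 acc=0x2C5ED bytes_emitted=6
After char 11 ('l'=37): chars_in_quartet=4 acc=0xB17B65 -> emit B1 7B 65, reset; bytes_emitted=9
After char 12 ('e'=30): chars_in_quartet=1 acc=0x1E bytes_emitted=9
After char 13 ('M'=12): chars_in_quartet=2 acc=0x78C bytes_emitted=9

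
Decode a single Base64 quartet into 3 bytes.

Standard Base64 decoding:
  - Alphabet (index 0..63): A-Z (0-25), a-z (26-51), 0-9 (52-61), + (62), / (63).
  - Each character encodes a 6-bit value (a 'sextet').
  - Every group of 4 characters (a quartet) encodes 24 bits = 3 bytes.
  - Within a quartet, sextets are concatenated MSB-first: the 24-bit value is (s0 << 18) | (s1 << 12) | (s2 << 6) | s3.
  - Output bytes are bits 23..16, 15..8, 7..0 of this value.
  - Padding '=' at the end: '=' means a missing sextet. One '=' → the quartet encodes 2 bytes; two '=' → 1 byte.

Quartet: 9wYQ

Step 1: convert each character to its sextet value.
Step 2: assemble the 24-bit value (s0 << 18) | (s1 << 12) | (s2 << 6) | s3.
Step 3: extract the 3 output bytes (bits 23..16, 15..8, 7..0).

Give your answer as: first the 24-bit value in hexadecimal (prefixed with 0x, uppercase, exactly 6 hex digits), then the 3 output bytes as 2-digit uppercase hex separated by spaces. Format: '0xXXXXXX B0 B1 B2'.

Answer: 0xF70610 F7 06 10

Derivation:
Sextets: 9=61, w=48, Y=24, Q=16
24-bit: (61<<18) | (48<<12) | (24<<6) | 16
      = 0xF40000 | 0x030000 | 0x000600 | 0x000010
      = 0xF70610
Bytes: (v>>16)&0xFF=F7, (v>>8)&0xFF=06, v&0xFF=10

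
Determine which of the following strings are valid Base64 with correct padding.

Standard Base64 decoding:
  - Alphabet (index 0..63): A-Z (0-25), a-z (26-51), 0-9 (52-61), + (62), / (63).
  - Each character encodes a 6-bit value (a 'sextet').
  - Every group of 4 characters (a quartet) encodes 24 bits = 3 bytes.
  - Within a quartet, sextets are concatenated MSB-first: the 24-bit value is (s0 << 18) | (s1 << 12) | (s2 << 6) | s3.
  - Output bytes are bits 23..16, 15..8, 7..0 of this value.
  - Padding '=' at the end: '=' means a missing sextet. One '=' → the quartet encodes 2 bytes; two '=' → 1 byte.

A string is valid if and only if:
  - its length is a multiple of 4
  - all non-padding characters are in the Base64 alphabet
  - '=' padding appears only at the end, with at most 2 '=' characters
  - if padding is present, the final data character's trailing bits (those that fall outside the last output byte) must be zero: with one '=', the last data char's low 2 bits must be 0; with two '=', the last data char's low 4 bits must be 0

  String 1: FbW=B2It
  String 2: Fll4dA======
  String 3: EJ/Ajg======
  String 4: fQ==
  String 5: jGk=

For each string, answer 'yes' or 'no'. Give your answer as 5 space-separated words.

String 1: 'FbW=B2It' → invalid (bad char(s): ['=']; '=' in middle)
String 2: 'Fll4dA======' → invalid (6 pad chars (max 2))
String 3: 'EJ/Ajg======' → invalid (6 pad chars (max 2))
String 4: 'fQ==' → valid
String 5: 'jGk=' → valid

Answer: no no no yes yes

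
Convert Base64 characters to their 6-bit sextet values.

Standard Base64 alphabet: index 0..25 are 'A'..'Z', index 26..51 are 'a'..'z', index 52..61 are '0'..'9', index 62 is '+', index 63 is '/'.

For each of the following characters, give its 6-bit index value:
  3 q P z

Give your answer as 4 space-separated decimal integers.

Answer: 55 42 15 51

Derivation:
'3': 0..9 range, 52 + ord('3') − ord('0') = 55
'q': a..z range, 26 + ord('q') − ord('a') = 42
'P': A..Z range, ord('P') − ord('A') = 15
'z': a..z range, 26 + ord('z') − ord('a') = 51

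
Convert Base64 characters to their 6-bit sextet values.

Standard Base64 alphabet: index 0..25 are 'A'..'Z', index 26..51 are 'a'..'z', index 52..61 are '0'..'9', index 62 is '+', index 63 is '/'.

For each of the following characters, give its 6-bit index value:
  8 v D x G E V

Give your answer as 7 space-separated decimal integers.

Answer: 60 47 3 49 6 4 21

Derivation:
'8': 0..9 range, 52 + ord('8') − ord('0') = 60
'v': a..z range, 26 + ord('v') − ord('a') = 47
'D': A..Z range, ord('D') − ord('A') = 3
'x': a..z range, 26 + ord('x') − ord('a') = 49
'G': A..Z range, ord('G') − ord('A') = 6
'E': A..Z range, ord('E') − ord('A') = 4
'V': A..Z range, ord('V') − ord('A') = 21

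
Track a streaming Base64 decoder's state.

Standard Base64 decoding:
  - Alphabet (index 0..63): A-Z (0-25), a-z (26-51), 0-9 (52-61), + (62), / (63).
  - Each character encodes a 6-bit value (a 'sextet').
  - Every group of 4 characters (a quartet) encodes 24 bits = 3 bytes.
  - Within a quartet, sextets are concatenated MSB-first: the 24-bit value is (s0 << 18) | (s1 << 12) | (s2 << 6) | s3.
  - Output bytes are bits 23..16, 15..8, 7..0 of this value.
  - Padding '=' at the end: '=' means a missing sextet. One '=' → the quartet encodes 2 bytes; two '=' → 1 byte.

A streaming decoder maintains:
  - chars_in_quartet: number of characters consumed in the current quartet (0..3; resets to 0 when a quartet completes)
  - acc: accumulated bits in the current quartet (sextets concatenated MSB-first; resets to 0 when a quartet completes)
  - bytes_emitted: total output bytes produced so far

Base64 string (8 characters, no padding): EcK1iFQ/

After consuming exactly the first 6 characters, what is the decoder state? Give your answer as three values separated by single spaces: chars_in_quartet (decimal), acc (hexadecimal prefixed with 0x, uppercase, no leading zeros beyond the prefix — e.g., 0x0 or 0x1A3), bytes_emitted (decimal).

Answer: 2 0x885 3

Derivation:
After char 0 ('E'=4): chars_in_quartet=1 acc=0x4 bytes_emitted=0
After char 1 ('c'=28): chars_in_quartet=2 acc=0x11C bytes_emitted=0
After char 2 ('K'=10): chars_in_quartet=3 acc=0x470A bytes_emitted=0
After char 3 ('1'=53): chars_in_quartet=4 acc=0x11C2B5 -> emit 11 C2 B5, reset; bytes_emitted=3
After char 4 ('i'=34): chars_in_quartet=1 acc=0x22 bytes_emitted=3
After char 5 ('F'=5): chars_in_quartet=2 acc=0x885 bytes_emitted=3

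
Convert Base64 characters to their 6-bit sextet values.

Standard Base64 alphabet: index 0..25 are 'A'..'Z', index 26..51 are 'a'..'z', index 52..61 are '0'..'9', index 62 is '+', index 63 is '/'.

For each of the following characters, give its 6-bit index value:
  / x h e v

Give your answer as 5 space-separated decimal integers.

Answer: 63 49 33 30 47

Derivation:
'/': index 63
'x': a..z range, 26 + ord('x') − ord('a') = 49
'h': a..z range, 26 + ord('h') − ord('a') = 33
'e': a..z range, 26 + ord('e') − ord('a') = 30
'v': a..z range, 26 + ord('v') − ord('a') = 47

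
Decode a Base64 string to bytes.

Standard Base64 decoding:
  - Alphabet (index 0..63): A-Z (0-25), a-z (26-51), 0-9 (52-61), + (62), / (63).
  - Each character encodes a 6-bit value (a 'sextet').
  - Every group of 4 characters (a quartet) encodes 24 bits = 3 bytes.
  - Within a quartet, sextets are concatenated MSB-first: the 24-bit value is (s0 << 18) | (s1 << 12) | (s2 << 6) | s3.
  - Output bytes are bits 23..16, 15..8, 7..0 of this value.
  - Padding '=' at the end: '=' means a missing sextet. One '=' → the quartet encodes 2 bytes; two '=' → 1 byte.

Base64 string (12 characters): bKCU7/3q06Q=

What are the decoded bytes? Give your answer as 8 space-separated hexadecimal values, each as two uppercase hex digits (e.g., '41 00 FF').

Answer: 6C A0 94 EF FD EA D3 A4

Derivation:
After char 0 ('b'=27): chars_in_quartet=1 acc=0x1B bytes_emitted=0
After char 1 ('K'=10): chars_in_quartet=2 acc=0x6CA bytes_emitted=0
After char 2 ('C'=2): chars_in_quartet=3 acc=0x1B282 bytes_emitted=0
After char 3 ('U'=20): chars_in_quartet=4 acc=0x6CA094 -> emit 6C A0 94, reset; bytes_emitted=3
After char 4 ('7'=59): chars_in_quartet=1 acc=0x3B bytes_emitted=3
After char 5 ('/'=63): chars_in_quartet=2 acc=0xEFF bytes_emitted=3
After char 6 ('3'=55): chars_in_quartet=3 acc=0x3BFF7 bytes_emitted=3
After char 7 ('q'=42): chars_in_quartet=4 acc=0xEFFDEA -> emit EF FD EA, reset; bytes_emitted=6
After char 8 ('0'=52): chars_in_quartet=1 acc=0x34 bytes_emitted=6
After char 9 ('6'=58): chars_in_quartet=2 acc=0xD3A bytes_emitted=6
After char 10 ('Q'=16): chars_in_quartet=3 acc=0x34E90 bytes_emitted=6
Padding '=': partial quartet acc=0x34E90 -> emit D3 A4; bytes_emitted=8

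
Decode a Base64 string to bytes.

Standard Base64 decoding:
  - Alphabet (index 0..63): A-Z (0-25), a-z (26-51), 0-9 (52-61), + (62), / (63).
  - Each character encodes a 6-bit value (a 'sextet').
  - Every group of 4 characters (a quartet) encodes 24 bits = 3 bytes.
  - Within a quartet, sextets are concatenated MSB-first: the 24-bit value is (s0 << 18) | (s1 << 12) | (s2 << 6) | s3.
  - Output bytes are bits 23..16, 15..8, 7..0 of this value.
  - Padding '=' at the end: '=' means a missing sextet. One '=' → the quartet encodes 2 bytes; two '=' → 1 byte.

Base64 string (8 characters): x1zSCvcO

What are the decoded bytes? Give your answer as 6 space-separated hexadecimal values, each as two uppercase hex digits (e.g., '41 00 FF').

After char 0 ('x'=49): chars_in_quartet=1 acc=0x31 bytes_emitted=0
After char 1 ('1'=53): chars_in_quartet=2 acc=0xC75 bytes_emitted=0
After char 2 ('z'=51): chars_in_quartet=3 acc=0x31D73 bytes_emitted=0
After char 3 ('S'=18): chars_in_quartet=4 acc=0xC75CD2 -> emit C7 5C D2, reset; bytes_emitted=3
After char 4 ('C'=2): chars_in_quartet=1 acc=0x2 bytes_emitted=3
After char 5 ('v'=47): chars_in_quartet=2 acc=0xAF bytes_emitted=3
After char 6 ('c'=28): chars_in_quartet=3 acc=0x2BDC bytes_emitted=3
After char 7 ('O'=14): chars_in_quartet=4 acc=0xAF70E -> emit 0A F7 0E, reset; bytes_emitted=6

Answer: C7 5C D2 0A F7 0E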